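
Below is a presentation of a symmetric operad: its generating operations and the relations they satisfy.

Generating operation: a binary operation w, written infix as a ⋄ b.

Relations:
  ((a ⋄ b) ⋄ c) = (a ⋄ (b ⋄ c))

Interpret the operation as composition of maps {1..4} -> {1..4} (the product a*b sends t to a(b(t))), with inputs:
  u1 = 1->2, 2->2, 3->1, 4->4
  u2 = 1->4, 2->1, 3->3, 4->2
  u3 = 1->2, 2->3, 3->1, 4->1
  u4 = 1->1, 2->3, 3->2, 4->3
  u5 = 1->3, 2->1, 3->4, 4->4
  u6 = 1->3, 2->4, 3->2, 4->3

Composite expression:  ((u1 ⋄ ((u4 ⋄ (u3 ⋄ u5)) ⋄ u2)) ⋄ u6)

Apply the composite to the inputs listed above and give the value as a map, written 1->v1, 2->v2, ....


1->2, 2->1, 3->2, 4->2

(u3 ⋄ u5) = 1->1, 2->2, 3->1, 4->1
(u4 ⋄ (u3 ⋄ u5)) = 1->1, 2->3, 3->1, 4->1
((u4 ⋄ (u3 ⋄ u5)) ⋄ u2) = 1->1, 2->1, 3->1, 4->3
(u1 ⋄ ((u4 ⋄ (u3 ⋄ u5)) ⋄ u2)) = 1->2, 2->2, 3->2, 4->1
((u1 ⋄ ((u4 ⋄ (u3 ⋄ u5)) ⋄ u2)) ⋄ u6) = 1->2, 2->1, 3->2, 4->2


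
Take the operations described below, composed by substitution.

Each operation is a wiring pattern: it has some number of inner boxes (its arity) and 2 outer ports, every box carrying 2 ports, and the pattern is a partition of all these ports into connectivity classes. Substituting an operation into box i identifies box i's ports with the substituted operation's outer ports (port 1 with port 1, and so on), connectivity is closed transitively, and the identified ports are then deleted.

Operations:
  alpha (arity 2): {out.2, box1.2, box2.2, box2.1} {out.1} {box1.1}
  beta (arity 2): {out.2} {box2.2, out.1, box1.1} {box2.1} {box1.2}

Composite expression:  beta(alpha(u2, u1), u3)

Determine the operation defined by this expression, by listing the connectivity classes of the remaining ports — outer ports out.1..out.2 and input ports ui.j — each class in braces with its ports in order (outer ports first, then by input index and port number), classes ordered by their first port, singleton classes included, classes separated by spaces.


{out.1, u3.2} {out.2} {u1.1, u1.2, u2.2} {u2.1} {u3.1}

Substituting into beta glues patterns; closure does the rest.
the subtree at alpha composes to {out.1} {out.2, u1.1, u1.2, u2.2} {u2.1} on (u2, u1); out.j = own outer ports
the subtree at beta composes to {out.1, u3.2} {out.2} {u1.1, u1.2, u2.2} {u2.1} {u3.1} on (u2, u1, u3); out.j = own outer ports


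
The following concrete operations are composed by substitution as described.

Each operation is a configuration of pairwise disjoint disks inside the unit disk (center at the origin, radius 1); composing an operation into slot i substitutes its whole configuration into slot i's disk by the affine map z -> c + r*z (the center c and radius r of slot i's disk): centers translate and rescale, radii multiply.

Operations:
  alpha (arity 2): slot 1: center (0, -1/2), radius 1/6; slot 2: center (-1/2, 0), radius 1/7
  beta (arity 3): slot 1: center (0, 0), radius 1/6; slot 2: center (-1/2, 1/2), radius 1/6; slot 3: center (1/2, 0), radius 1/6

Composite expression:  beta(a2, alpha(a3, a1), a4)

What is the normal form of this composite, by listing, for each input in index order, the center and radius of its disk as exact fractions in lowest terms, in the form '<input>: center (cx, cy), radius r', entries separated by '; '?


a1: center (-7/12, 1/2), radius 1/42; a2: center (0, 0), radius 1/6; a3: center (-1/2, 5/12), radius 1/36; a4: center (1/2, 0), radius 1/6

Only the slot chain above each a matters under beta; compose those maps.
input a2: composing its 1 substitution step yields center (0, 0), radius 1/6
input a3: composing its 2 substitution steps yields center (-1/2, 5/12), radius 1/36
input a1: composing its 2 substitution steps yields center (-7/12, 1/2), radius 1/42
input a4: composing its 1 substitution step yields center (1/2, 0), radius 1/6


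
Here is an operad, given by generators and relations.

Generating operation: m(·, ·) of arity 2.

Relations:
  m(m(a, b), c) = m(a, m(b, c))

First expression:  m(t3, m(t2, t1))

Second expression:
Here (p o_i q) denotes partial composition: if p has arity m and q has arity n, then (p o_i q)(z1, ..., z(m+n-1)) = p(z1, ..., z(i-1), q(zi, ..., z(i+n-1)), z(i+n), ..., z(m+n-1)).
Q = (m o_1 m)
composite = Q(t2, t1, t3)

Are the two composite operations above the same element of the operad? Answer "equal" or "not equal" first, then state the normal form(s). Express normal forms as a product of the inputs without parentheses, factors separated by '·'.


not equal; first: t3 · t2 · t1; second: t2 · t1 · t3

Normal form of the first expression: t3 · t2 · t1
Normal form of the second expression: t2 · t1 · t3
No match — not equal.


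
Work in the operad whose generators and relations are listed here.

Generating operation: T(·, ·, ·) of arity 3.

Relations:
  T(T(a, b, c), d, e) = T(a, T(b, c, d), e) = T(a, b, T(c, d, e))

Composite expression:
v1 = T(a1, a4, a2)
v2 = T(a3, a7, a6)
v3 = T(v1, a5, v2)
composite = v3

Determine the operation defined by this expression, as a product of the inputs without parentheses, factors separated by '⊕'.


All parenthesizations of T agree; list the a-inputs left to right.
T(a1, a4, a2) unparenthesizes to a1 ⊕ a4 ⊕ a2
T(a3, a7, a6) unparenthesizes to a3 ⊕ a7 ⊕ a6
T(T(a1, a4, a2), a5, T(a3, a7, a6)) unparenthesizes to a1 ⊕ a4 ⊕ a2 ⊕ a5 ⊕ a3 ⊕ a7 ⊕ a6

a1 ⊕ a4 ⊕ a2 ⊕ a5 ⊕ a3 ⊕ a7 ⊕ a6


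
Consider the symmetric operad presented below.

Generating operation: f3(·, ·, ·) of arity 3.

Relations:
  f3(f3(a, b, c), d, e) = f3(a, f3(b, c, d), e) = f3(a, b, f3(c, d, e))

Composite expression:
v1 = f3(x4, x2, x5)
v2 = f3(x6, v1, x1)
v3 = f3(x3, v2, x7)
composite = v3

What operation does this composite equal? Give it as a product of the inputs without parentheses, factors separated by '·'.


x3 · x6 · x4 · x2 · x5 · x1 · x7

Associativity of f3 dissolves the nesting; only the x-input order survives.
f3(x4, x2, x5) linearizes to x4 · x2 · x5
f3(x6, f3(x4, x2, x5), x1) linearizes to x6 · x4 · x2 · x5 · x1
f3(x3, f3(x6, f3(x4, x2, x5), x1), x7) linearizes to x3 · x6 · x4 · x2 · x5 · x1 · x7


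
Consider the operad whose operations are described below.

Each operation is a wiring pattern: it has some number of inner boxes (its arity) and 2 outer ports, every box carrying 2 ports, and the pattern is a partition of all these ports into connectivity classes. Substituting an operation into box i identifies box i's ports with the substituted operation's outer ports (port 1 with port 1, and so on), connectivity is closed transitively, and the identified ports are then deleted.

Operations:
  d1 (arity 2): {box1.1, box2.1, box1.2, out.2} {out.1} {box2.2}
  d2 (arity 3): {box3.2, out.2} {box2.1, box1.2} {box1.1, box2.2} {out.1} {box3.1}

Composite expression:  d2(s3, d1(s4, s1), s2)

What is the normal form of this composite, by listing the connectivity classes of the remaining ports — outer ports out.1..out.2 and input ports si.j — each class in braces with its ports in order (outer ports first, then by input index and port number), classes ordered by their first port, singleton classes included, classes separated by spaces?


{out.1} {out.2, s2.2} {s1.1, s3.1, s4.1, s4.2} {s1.2} {s2.1} {s3.2}


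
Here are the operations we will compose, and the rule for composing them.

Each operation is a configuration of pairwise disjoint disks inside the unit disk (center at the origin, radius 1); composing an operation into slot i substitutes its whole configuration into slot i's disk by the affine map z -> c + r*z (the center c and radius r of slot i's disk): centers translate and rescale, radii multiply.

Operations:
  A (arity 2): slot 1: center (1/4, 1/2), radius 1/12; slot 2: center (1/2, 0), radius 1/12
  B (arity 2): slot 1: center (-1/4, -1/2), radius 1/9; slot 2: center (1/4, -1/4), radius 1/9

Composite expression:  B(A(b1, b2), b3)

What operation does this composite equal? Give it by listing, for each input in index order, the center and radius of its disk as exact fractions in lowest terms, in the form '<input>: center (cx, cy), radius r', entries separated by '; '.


b1: center (-2/9, -4/9), radius 1/108; b2: center (-7/36, -1/2), radius 1/108; b3: center (1/4, -1/4), radius 1/9


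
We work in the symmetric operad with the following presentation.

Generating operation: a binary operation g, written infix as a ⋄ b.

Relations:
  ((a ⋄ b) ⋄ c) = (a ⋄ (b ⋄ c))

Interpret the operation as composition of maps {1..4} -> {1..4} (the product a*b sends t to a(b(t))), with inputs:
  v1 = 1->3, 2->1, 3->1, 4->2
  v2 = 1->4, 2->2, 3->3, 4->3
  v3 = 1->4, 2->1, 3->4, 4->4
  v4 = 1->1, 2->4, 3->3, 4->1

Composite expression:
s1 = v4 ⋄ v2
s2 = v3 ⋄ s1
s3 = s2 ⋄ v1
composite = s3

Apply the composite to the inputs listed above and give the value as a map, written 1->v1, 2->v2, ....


(v4 ⋄ v2) = 1->1, 2->4, 3->3, 4->3
(v3 ⋄ (v4 ⋄ v2)) = 1->4, 2->4, 3->4, 4->4
((v3 ⋄ (v4 ⋄ v2)) ⋄ v1) = 1->4, 2->4, 3->4, 4->4

1->4, 2->4, 3->4, 4->4


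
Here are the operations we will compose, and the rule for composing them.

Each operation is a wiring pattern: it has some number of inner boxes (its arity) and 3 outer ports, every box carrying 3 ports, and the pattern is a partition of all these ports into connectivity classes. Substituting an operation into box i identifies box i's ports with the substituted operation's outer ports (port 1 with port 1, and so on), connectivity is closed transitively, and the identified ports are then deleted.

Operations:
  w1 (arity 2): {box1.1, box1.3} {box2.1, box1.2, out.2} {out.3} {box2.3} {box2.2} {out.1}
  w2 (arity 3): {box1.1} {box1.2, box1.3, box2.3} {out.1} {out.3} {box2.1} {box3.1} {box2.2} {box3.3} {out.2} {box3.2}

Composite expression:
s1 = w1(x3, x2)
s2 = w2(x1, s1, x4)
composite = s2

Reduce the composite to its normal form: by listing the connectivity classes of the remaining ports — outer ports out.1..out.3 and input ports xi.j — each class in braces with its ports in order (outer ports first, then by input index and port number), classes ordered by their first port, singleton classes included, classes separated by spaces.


{out.1} {out.2} {out.3} {x1.1} {x1.2, x1.3} {x2.1, x3.2} {x2.2} {x2.3} {x3.1, x3.3} {x4.1} {x4.2} {x4.3}

Substituting into w2 glues patterns; closure does the rest.
composing w1 on (x3, x2), with out.j its own outer ports: {out.1} {out.2, x2.1, x3.2} {out.3} {x2.2} {x2.3} {x3.1, x3.3}
composing w2 on (x1, x3, x2, x4), with out.j its own outer ports: {out.1} {out.2} {out.3} {x1.1} {x1.2, x1.3} {x2.1, x3.2} {x2.2} {x2.3} {x3.1, x3.3} {x4.1} {x4.2} {x4.3}


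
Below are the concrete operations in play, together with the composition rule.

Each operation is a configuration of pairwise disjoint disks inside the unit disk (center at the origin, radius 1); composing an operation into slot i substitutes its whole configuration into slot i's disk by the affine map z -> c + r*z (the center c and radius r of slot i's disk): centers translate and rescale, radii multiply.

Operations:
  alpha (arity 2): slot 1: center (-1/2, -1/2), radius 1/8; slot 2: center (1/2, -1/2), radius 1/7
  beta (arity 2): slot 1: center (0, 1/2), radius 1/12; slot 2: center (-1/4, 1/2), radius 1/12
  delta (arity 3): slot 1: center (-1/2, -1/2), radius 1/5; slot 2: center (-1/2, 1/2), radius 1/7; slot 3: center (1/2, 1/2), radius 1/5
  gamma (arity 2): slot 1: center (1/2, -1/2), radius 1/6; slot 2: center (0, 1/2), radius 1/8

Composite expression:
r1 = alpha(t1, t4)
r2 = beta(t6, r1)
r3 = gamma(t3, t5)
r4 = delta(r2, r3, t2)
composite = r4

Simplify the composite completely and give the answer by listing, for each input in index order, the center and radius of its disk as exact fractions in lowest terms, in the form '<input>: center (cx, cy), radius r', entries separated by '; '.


Each t-disk chains the slot maps above it in delta; radii multiply.
t6: after 2 affine steps, its disk has center (-1/2, -2/5), radius 1/60
t1: after 3 affine steps, its disk has center (-67/120, -49/120), radius 1/480
t4: after 3 affine steps, its disk has center (-13/24, -49/120), radius 1/420
t3: after 2 affine steps, its disk has center (-3/7, 3/7), radius 1/42
t5: after 2 affine steps, its disk has center (-1/2, 4/7), radius 1/56
t2: after 1 affine step, its disk has center (1/2, 1/2), radius 1/5

t1: center (-67/120, -49/120), radius 1/480; t2: center (1/2, 1/2), radius 1/5; t3: center (-3/7, 3/7), radius 1/42; t4: center (-13/24, -49/120), radius 1/420; t5: center (-1/2, 4/7), radius 1/56; t6: center (-1/2, -2/5), radius 1/60


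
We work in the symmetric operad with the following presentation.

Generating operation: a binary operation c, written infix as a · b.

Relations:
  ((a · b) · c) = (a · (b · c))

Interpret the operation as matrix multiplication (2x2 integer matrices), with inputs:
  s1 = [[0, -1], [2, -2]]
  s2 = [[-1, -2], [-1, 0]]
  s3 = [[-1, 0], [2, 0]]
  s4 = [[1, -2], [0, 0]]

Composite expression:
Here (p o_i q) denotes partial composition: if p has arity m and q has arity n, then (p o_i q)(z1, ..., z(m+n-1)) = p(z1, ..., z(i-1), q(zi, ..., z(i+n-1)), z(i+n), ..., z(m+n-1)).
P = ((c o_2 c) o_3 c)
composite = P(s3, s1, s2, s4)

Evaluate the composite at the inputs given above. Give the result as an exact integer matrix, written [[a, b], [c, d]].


(s2 · s4) = [[-1, 2], [-1, 2]]
(s1 · (s2 · s4)) = [[1, -2], [0, 0]]
(s3 · (s1 · (s2 · s4))) = [[-1, 2], [2, -4]]

[[-1, 2], [2, -4]]


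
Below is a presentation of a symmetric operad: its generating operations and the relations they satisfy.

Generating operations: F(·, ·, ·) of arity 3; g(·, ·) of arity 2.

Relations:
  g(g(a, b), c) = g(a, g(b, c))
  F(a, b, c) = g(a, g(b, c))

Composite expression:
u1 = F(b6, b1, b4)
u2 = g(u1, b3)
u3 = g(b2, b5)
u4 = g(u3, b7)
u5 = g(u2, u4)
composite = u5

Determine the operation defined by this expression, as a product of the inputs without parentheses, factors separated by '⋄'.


b6 ⋄ b1 ⋄ b4 ⋄ b3 ⋄ b2 ⋄ b5 ⋄ b7

Every regrouping of g is equal, so read the b-inputs in written order.
F(b6, b1, b4) spells out as b6 ⋄ b1 ⋄ b4
g(F(b6, b1, b4), b3) spells out as b6 ⋄ b1 ⋄ b4 ⋄ b3
g(b2, b5) spells out as b2 ⋄ b5
g(g(b2, b5), b7) spells out as b2 ⋄ b5 ⋄ b7
g(g(F(b6, b1, b4), b3), g(g(b2, b5), b7)) spells out as b6 ⋄ b1 ⋄ b4 ⋄ b3 ⋄ b2 ⋄ b5 ⋄ b7


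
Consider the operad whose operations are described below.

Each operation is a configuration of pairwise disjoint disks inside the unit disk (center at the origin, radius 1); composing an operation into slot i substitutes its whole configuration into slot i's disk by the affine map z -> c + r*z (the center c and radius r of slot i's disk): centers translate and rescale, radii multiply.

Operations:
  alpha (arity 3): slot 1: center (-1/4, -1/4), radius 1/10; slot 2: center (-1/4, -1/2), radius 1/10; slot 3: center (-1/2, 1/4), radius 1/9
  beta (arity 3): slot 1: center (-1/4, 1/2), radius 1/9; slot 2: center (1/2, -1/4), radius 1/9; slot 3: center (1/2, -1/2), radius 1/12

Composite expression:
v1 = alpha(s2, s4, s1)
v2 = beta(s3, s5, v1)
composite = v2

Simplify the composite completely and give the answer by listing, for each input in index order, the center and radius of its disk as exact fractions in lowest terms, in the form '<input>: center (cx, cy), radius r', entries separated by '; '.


s1: center (11/24, -23/48), radius 1/108; s2: center (23/48, -25/48), radius 1/120; s3: center (-1/4, 1/2), radius 1/9; s4: center (23/48, -13/24), radius 1/120; s5: center (1/2, -1/4), radius 1/9

Follow each s-input down from beta: c' goes to c + r*c', radius to r*r'.
input s3: applying the 1 nested substitution gives center (-1/4, 1/2), radius 1/9
input s5: applying the 1 nested substitution gives center (1/2, -1/4), radius 1/9
input s2: applying the 2 nested substitutions gives center (23/48, -25/48), radius 1/120
input s4: applying the 2 nested substitutions gives center (23/48, -13/24), radius 1/120
input s1: applying the 2 nested substitutions gives center (11/24, -23/48), radius 1/108


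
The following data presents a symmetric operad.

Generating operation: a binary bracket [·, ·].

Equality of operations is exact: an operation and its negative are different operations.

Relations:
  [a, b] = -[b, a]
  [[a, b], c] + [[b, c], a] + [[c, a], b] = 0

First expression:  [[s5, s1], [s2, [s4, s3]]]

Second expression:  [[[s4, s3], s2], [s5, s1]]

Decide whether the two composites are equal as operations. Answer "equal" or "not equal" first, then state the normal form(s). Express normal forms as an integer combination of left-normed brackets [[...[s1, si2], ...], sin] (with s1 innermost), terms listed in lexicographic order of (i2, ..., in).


equal; both compose to [[[[s1, s5], s2], s3], s4] - [[[[s1, s5], s2], s4], s3] - [[[[s1, s5], s3], s4], s2] + [[[[s1, s5], s4], s3], s2]


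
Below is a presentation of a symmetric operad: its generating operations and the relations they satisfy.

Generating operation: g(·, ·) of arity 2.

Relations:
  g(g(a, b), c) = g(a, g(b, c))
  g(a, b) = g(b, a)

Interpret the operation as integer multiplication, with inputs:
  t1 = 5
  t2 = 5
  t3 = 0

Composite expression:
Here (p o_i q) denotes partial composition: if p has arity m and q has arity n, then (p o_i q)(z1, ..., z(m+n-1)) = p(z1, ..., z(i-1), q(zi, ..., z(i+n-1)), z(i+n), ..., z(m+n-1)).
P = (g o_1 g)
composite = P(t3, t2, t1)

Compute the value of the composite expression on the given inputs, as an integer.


g(t3, t2) = 0
g(g(t3, t2), t1) = 0

0


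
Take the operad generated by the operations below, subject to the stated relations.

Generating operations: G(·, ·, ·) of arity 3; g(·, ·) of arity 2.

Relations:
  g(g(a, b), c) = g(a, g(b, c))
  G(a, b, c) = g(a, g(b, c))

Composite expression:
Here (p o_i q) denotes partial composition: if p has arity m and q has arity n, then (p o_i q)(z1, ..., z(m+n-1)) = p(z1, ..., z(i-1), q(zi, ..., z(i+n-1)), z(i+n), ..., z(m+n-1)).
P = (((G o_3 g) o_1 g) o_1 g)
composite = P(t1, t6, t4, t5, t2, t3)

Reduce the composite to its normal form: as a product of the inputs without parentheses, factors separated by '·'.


t1 · t6 · t4 · t5 · t2 · t3

Associativity of G dissolves the nesting; only the t-input order survives.
g(t1, t6) spells out as t1 · t6
g(g(t1, t6), t4) spells out as t1 · t6 · t4
g(t2, t3) spells out as t2 · t3
G(g(g(t1, t6), t4), t5, g(t2, t3)) spells out as t1 · t6 · t4 · t5 · t2 · t3


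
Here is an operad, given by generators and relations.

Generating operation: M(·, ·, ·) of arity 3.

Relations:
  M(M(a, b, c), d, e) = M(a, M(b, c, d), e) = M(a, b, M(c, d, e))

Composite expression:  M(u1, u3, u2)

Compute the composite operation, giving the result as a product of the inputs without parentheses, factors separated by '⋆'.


u1 ⋆ u3 ⋆ u2

Key point: M is associative — brackets drop, the u-order remains.
M(u1, u3, u2) unparenthesizes to u1 ⋆ u3 ⋆ u2


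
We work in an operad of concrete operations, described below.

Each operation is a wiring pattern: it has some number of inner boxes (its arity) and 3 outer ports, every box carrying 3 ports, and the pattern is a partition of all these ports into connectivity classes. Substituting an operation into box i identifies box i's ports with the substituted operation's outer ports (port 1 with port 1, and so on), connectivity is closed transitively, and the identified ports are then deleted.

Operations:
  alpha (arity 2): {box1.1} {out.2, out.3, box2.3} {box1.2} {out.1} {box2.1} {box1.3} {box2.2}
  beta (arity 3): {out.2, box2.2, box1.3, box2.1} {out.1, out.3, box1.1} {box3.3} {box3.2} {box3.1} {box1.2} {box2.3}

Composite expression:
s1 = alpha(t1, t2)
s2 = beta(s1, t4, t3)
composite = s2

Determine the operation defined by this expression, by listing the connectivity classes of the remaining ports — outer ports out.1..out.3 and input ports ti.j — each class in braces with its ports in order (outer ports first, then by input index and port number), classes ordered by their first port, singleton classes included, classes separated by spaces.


{out.1, out.3} {out.2, t2.3, t4.1, t4.2} {t1.1} {t1.2} {t1.3} {t2.1} {t2.2} {t3.1} {t3.2} {t3.3} {t4.3}

Connectivity passes through glued beta-boundaries; trace each wire chain.
through alpha, on inputs (t1, t2): {out.1} {out.2, out.3, t2.3} {t1.1} {t1.2} {t1.3} {t2.1} {t2.2} (out.j = stage outer ports)
through beta, on inputs (t1, t2, t4, t3): {out.1, out.3} {out.2, t2.3, t4.1, t4.2} {t1.1} {t1.2} {t1.3} {t2.1} {t2.2} {t3.1} {t3.2} {t3.3} {t4.3} (out.j = stage outer ports)


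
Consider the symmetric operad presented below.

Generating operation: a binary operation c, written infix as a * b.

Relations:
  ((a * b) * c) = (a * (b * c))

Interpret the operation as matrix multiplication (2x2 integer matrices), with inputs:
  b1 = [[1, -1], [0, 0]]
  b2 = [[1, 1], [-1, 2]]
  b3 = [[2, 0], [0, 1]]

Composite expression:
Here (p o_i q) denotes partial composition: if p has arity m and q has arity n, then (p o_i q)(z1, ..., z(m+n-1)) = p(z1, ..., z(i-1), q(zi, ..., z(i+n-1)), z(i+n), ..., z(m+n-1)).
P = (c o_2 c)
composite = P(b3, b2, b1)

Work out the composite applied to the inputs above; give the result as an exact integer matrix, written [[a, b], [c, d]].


(b2 * b1) = [[1, -1], [-1, 1]]
(b3 * (b2 * b1)) = [[2, -2], [-1, 1]]

[[2, -2], [-1, 1]]


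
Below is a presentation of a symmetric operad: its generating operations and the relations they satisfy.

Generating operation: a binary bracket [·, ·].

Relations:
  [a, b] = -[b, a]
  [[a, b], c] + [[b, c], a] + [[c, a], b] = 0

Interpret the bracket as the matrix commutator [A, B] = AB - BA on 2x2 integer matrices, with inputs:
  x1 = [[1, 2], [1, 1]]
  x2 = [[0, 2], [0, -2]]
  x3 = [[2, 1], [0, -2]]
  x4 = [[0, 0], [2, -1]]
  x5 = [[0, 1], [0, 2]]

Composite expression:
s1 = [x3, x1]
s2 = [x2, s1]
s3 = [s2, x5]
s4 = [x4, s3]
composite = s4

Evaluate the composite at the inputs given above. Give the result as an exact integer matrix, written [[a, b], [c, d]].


[[-16, 8], [-16, 16]]

[x3, x1] = [[1, 8], [-4, -1]]
[x2, [x3, x1]] = [[-8, 12], [8, 8]]
[[x2, [x3, x1]], x5] = [[-8, 8], [-16, 8]]
[x4, [[x2, [x3, x1]], x5]] = [[-16, 8], [-16, 16]]


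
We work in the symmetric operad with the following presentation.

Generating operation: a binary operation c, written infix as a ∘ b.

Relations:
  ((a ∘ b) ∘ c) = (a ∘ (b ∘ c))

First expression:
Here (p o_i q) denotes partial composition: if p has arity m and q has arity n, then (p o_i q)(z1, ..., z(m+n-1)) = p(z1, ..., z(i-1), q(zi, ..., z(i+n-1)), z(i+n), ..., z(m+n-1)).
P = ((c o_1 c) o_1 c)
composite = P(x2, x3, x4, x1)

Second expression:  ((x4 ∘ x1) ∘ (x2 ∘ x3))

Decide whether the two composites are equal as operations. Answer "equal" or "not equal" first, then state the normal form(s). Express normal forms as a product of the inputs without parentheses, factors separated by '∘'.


not equal; first: x2 ∘ x3 ∘ x4 ∘ x1; second: x4 ∘ x1 ∘ x2 ∘ x3

The first expression reduces to x2 ∘ x3 ∘ x4 ∘ x1
The second expression reduces to x4 ∘ x1 ∘ x2 ∘ x3
They disagree, so not equal.


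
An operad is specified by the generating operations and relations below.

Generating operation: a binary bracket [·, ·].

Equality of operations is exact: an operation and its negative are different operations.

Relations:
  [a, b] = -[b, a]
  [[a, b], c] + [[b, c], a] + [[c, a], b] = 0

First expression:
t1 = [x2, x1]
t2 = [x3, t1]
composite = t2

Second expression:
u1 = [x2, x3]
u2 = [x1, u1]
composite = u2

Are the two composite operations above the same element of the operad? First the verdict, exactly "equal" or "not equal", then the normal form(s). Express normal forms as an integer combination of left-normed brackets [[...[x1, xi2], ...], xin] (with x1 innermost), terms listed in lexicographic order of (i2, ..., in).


Reducing the first expression gives [[x1, x2], x3]
Reducing the second expression gives [[x1, x2], x3] - [[x1, x3], x2]
Distinct normal forms: not equal.

not equal — first [[x1, x2], x3], second [[x1, x2], x3] - [[x1, x3], x2]


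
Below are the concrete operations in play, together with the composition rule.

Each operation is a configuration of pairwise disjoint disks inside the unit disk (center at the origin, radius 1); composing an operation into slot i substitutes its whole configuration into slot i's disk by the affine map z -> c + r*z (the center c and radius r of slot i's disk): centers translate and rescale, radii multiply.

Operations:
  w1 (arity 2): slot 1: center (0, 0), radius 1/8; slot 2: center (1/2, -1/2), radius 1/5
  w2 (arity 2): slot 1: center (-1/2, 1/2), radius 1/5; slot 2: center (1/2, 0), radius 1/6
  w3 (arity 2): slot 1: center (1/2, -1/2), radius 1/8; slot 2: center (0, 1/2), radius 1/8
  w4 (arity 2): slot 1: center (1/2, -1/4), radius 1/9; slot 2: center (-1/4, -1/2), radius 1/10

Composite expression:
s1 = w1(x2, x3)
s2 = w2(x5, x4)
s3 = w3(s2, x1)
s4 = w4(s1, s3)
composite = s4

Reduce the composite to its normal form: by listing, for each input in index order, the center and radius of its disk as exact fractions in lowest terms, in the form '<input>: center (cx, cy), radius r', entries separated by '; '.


x1: center (-1/4, -9/20), radius 1/80; x2: center (1/2, -1/4), radius 1/72; x3: center (5/9, -11/36), radius 1/45; x4: center (-31/160, -11/20), radius 1/480; x5: center (-33/160, -87/160), radius 1/400

Only the slot chain above each x matters under w4; compose those maps.
x2: after 2 affine steps, its disk has center (1/2, -1/4), radius 1/72
x3: after 2 affine steps, its disk has center (5/9, -11/36), radius 1/45
x5: after 3 affine steps, its disk has center (-33/160, -87/160), radius 1/400
x4: after 3 affine steps, its disk has center (-31/160, -11/20), radius 1/480
x1: after 2 affine steps, its disk has center (-1/4, -9/20), radius 1/80


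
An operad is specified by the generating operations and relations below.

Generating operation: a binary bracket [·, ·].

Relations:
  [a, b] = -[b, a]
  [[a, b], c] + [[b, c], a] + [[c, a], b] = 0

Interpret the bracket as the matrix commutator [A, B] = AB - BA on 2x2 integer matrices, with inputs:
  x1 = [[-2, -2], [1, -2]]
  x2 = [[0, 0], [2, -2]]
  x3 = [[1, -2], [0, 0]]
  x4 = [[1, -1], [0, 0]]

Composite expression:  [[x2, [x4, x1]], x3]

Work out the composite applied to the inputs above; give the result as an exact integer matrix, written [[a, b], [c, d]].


[x4, x1] = [[-1, -2], [-1, 1]]
[x2, [x4, x1]] = [[4, -4], [-2, -4]]
[[x2, [x4, x1]], x3] = [[-4, -12], [-2, 4]]

[[-4, -12], [-2, 4]]


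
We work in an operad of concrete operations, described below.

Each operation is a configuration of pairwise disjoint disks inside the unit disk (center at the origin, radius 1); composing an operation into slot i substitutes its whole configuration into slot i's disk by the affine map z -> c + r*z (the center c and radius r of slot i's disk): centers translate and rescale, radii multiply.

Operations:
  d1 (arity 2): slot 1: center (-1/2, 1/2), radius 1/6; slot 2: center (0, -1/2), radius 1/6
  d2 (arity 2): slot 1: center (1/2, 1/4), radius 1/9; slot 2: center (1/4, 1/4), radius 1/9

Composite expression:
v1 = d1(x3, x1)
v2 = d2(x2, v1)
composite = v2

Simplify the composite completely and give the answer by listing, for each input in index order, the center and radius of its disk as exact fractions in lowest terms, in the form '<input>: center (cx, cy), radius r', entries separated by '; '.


x1: center (1/4, 7/36), radius 1/54; x2: center (1/2, 1/4), radius 1/9; x3: center (7/36, 11/36), radius 1/54

Affine substitution under d2: radii multiply and x-centers shift.
input x2: applying the 1 nested substitution gives center (1/2, 1/4), radius 1/9
input x3: applying the 2 nested substitutions gives center (7/36, 11/36), radius 1/54
input x1: applying the 2 nested substitutions gives center (1/4, 7/36), radius 1/54


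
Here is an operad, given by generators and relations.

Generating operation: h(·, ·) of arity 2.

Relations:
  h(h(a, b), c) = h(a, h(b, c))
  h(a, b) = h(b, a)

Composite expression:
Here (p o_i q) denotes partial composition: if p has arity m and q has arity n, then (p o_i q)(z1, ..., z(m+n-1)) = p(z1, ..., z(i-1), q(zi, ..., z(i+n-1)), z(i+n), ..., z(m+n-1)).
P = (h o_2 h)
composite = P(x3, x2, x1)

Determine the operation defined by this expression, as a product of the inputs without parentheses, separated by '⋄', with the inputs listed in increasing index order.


x1 ⋄ x2 ⋄ x3


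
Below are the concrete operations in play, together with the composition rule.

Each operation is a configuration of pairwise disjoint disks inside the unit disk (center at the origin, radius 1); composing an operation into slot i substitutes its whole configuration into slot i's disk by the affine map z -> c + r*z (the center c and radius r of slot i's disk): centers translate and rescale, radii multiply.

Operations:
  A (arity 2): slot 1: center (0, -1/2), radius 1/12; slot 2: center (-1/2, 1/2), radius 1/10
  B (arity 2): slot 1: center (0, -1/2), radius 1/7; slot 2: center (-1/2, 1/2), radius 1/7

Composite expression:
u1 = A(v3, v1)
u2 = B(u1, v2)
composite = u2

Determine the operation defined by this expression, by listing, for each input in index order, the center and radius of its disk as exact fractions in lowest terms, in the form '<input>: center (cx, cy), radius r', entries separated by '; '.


v1: center (-1/14, -3/7), radius 1/70; v2: center (-1/2, 1/2), radius 1/7; v3: center (0, -4/7), radius 1/84

Each v-disk chains the slot maps above it in B; radii multiply.
input v3: applying the 2 nested substitutions gives center (0, -4/7), radius 1/84
input v1: applying the 2 nested substitutions gives center (-1/14, -3/7), radius 1/70
input v2: applying the 1 nested substitution gives center (-1/2, 1/2), radius 1/7


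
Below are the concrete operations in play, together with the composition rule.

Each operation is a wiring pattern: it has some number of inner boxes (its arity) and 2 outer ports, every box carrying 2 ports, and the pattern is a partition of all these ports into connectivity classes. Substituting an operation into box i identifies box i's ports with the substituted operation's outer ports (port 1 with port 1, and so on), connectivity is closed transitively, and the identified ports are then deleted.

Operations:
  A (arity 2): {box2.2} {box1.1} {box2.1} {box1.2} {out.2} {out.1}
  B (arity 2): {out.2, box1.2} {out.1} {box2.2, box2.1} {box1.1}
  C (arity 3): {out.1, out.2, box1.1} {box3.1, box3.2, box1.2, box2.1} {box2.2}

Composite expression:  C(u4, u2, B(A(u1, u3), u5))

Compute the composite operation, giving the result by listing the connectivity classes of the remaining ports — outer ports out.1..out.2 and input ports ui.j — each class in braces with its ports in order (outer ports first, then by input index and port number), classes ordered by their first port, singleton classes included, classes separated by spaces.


{out.1, out.2, u4.1} {u1.1} {u1.2} {u2.1, u4.2} {u2.2} {u3.1} {u3.2} {u5.1, u5.2}

Substituting into C glues patterns; closure does the rest.
after A, the pattern on (u1, u3) reads {out.1} {out.2} {u1.1} {u1.2} {u3.1} {u3.2} (out.j = its outer ports)
after B, the pattern on (u1, u3, u5) reads {out.1} {out.2} {u1.1} {u1.2} {u3.1} {u3.2} {u5.1, u5.2} (out.j = its outer ports)
after C, the pattern on (u4, u2, u1, u3, u5) reads {out.1, out.2, u4.1} {u1.1} {u1.2} {u2.1, u4.2} {u2.2} {u3.1} {u3.2} {u5.1, u5.2} (out.j = its outer ports)


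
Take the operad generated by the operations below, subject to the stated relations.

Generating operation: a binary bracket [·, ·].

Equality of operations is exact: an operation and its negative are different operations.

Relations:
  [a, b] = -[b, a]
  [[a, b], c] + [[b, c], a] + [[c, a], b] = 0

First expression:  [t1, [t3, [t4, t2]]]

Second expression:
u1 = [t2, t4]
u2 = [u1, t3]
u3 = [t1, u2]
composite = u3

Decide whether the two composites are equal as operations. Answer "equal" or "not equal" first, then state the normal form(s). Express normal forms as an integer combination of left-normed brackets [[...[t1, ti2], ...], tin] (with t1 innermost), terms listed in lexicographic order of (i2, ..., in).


The first expression reduces to [[[t1, t2], t4], t3] - [[[t1, t3], t2], t4] + [[[t1, t3], t4], t2] - [[[t1, t4], t2], t3]
The second expression reduces to [[[t1, t2], t4], t3] - [[[t1, t3], t2], t4] + [[[t1, t3], t4], t2] - [[[t1, t4], t2], t3]
The forms coincide; equal.

equal; both compose to [[[t1, t2], t4], t3] - [[[t1, t3], t2], t4] + [[[t1, t3], t4], t2] - [[[t1, t4], t2], t3]


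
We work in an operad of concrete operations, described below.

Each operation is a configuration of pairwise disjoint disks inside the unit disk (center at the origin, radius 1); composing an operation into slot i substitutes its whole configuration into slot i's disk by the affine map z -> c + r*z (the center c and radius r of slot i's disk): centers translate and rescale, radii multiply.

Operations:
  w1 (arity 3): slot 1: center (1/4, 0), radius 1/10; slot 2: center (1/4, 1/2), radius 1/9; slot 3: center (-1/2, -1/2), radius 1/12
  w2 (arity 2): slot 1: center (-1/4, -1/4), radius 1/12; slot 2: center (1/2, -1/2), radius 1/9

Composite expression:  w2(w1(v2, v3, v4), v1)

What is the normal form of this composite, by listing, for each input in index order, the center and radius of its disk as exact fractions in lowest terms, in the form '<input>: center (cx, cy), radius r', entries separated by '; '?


v1: center (1/2, -1/2), radius 1/9; v2: center (-11/48, -1/4), radius 1/120; v3: center (-11/48, -5/24), radius 1/108; v4: center (-7/24, -7/24), radius 1/144

Each v-disk chains the slot maps above it in w2; radii multiply.
v2 passes through 2 substitutions, ending at center (-11/48, -1/4), radius 1/120
v3 passes through 2 substitutions, ending at center (-11/48, -5/24), radius 1/108
v4 passes through 2 substitutions, ending at center (-7/24, -7/24), radius 1/144
v1 passes through 1 substitution, ending at center (1/2, -1/2), radius 1/9


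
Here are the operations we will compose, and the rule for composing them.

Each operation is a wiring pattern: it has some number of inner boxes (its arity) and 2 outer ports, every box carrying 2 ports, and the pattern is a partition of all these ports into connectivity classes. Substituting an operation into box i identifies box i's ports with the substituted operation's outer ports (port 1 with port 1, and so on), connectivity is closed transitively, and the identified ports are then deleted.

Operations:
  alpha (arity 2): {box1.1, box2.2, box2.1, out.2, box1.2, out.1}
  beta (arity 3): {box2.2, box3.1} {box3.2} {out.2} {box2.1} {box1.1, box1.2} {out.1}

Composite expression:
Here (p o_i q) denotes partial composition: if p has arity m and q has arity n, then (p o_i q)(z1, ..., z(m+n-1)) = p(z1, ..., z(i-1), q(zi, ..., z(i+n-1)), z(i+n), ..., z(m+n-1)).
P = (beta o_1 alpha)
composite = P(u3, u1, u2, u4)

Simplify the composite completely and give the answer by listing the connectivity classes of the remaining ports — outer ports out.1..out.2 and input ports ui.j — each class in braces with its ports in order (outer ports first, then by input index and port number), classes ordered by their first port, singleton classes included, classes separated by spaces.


{out.1} {out.2} {u1.1, u1.2, u3.1, u3.2} {u2.1} {u2.2, u4.1} {u4.2}


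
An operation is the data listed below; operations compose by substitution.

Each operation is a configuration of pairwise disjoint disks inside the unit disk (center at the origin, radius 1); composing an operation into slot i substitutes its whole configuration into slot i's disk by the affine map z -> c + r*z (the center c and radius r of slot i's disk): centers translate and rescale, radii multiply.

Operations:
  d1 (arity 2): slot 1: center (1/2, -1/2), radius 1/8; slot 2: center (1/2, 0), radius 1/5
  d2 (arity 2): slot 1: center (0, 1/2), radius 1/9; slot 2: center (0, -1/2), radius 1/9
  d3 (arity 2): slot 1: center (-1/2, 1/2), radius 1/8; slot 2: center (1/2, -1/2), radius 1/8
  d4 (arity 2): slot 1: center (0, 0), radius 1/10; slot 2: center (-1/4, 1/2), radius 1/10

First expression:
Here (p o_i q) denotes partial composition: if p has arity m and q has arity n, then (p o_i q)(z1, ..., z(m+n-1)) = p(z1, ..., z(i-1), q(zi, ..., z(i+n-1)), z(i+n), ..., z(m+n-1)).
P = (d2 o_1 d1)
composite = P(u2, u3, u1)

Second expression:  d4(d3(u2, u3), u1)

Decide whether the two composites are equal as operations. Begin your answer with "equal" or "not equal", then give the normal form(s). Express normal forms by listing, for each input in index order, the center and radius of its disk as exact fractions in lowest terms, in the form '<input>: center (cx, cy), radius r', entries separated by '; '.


not equal: they reduce to u1: center (0, -1/2), radius 1/9; u2: center (1/18, 4/9), radius 1/72; u3: center (1/18, 1/2), radius 1/45 and u1: center (-1/4, 1/2), radius 1/10; u2: center (-1/20, 1/20), radius 1/80; u3: center (1/20, -1/20), radius 1/80

The first composite normalizes to u1: center (0, -1/2), radius 1/9; u2: center (1/18, 4/9), radius 1/72; u3: center (1/18, 1/2), radius 1/45
The second composite normalizes to u1: center (-1/4, 1/2), radius 1/10; u2: center (-1/20, 1/20), radius 1/80; u3: center (1/20, -1/20), radius 1/80
Different reductions; not equal.


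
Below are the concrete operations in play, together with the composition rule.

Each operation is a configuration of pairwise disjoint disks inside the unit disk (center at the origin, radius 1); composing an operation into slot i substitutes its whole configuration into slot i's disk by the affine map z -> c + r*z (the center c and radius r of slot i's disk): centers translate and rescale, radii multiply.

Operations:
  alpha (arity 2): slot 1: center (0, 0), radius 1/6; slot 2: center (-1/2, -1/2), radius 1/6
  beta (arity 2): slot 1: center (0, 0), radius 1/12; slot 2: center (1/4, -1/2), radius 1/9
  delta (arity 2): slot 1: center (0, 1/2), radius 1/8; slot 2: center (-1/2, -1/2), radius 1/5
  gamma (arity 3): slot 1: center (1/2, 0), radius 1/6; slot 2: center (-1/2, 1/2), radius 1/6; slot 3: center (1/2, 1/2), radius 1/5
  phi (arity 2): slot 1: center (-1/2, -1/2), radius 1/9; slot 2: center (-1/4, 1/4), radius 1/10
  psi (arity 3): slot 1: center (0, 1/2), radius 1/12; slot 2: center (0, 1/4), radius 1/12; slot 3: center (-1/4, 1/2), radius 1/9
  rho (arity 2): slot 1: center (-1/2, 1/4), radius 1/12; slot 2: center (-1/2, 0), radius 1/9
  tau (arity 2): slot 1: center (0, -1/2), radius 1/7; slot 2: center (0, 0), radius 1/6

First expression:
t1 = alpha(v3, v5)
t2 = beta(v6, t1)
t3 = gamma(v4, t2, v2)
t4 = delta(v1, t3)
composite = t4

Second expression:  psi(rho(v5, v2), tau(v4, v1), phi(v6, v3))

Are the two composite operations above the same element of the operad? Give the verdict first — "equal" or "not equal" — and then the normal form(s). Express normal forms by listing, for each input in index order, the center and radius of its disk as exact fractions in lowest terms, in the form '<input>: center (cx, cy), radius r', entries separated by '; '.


not equal; the first gives v1: center (0, 1/2), radius 1/8; v2: center (-2/5, -2/5), radius 1/25; v3: center (-71/120, -5/12), radius 1/1620; v4: center (-2/5, -1/2), radius 1/30; v5: center (-641/1080, -113/270), radius 1/1620; v6: center (-3/5, -2/5), radius 1/360 and the second v1: center (0, 1/4), radius 1/72; v2: center (-1/24, 1/2), radius 1/108; v3: center (-5/18, 19/36), radius 1/90; v4: center (0, 5/24), radius 1/84; v5: center (-1/24, 25/48), radius 1/144; v6: center (-11/36, 4/9), radius 1/81

The first expression, normalized: v1: center (0, 1/2), radius 1/8; v2: center (-2/5, -2/5), radius 1/25; v3: center (-71/120, -5/12), radius 1/1620; v4: center (-2/5, -1/2), radius 1/30; v5: center (-641/1080, -113/270), radius 1/1620; v6: center (-3/5, -2/5), radius 1/360
The second expression, normalized: v1: center (0, 1/4), radius 1/72; v2: center (-1/24, 1/2), radius 1/108; v3: center (-5/18, 19/36), radius 1/90; v4: center (0, 5/24), radius 1/84; v5: center (-1/24, 25/48), radius 1/144; v6: center (-11/36, 4/9), radius 1/81
Distinct normal forms: not equal.
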